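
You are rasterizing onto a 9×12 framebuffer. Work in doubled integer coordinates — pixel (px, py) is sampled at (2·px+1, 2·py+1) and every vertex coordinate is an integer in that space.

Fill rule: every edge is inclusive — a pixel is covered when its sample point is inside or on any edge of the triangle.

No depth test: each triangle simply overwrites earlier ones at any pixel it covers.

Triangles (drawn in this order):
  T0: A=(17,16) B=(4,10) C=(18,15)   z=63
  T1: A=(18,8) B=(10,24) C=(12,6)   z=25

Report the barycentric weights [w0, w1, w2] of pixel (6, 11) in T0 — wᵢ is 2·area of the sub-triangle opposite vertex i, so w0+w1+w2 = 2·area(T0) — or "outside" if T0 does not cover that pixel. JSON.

T0:
  2·area = 19
  edge (17, 16)→(4, 10): d=(-13,-6) inclusive
  edge (4, 10)→(18, 15): d=(14,5) inclusive
  edge (18, 15)→(17, 16): d=(-1,1) inclusive
    (5,6)@(11, 13): e=[3,7,9] → █
    (6,6)@(13, 13): e=[15,-3,7] → ·
    (5,7)@(11, 15): e=[-23,35,7] → ·
    (7,7)@(15, 15): e=[1,15,3] → █
    (8,7)@(17, 15): e=[13,5,1] → █
    (7,8)@(15, 17): e=[-25,43,1] → ·
    (8,8)@(17, 17): e=[-13,33,-1] → ·
  covered (3 px):
    · · · · · · · · ·
    · · · · · · · · ·
    · · · · · · · · ·
    · · · · · · · · ·
    · · · · · · · · ·
    · · · · · · · · ·
    · · · · · █ · · ·
    · · · · · · · █ █
    · · · · · · · · ·
    · · · · · · · · ·
    · · · · · · · · ·
    · · · · · · · · ·
T1:
  2·area = 112
  edge (18, 8)→(10, 24): d=(-8,16) inclusive
  edge (10, 24)→(12, 6): d=(2,-18) inclusive
  edge (12, 6)→(18, 8): d=(6,2) inclusive
    (1,1)@(3, 3): e=[280,-168,0] → ·  [on edge]
    (4,2)@(9, 5): e=[168,-56,0] → ·  [on edge]
    (6,3)@(13, 7): e=[88,20,4] → █
    (7,3)@(15, 7): e=[56,56,0] → █  [on edge]
    (8,3)@(17, 7): e=[24,92,-4] → ·
    (6,4)@(13, 9): e=[72,24,16] → █
    (8,4)@(17, 9): e=[8,96,8] → █
    (6,5)@(13, 11): e=[56,28,28] → █
    (8,5)@(17, 11): e=[-8,100,20] → ·
    (6,6)@(13, 13): e=[40,32,40] → █
    (8,6)@(17, 13): e=[-24,104,32] → ·
    (5,7)@(11, 15): e=[56,0,56] → █  [on edge]
  covered (15 px):
    · · · · · · · · ·
    · · · · · · · · ·
    · · · · · · · · ·
    · · · · · · █ █ ·
    · · · · · · █ █ █
    · · · · · · █ █ ·
    · · · · · · █ █ ·
    · · · · · █ █ · ·
    · · · · · █ █ · ·
    · · · · · █ · · ·
    · · · · · █ · · ·
    · · · · · · · · ·

Final: "outside"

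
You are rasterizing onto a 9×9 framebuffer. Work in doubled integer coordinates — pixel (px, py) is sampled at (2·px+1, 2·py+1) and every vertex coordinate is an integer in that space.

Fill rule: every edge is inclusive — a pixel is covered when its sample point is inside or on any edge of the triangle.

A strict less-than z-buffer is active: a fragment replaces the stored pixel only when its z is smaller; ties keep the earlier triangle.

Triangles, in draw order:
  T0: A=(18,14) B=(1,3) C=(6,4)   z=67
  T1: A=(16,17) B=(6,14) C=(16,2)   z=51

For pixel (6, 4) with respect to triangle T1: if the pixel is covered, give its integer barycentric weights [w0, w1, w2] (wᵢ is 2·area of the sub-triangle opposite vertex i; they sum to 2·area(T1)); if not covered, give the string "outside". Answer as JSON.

T0:
  2·area = 38
  edge (18, 14)→(1, 3): d=(-17,-11) inclusive
  edge (1, 3)→(6, 4): d=(5,1) inclusive
  edge (6, 4)→(18, 14): d=(12,10) inclusive
    (0,1)@(1, 3): e=[0,0,38] → X  [on edge]
    (1,1)@(3, 3): e=[22,-2,18] → .
    (0,2)@(1, 5): e=[-34,10,62] → .
    (2,2)@(5, 5): e=[10,6,22] → X
    (3,2)@(7, 5): e=[32,4,2] → X
    (4,2)@(9, 5): e=[54,2,-18] → .
    (5,2)@(11, 5): e=[76,0,-38] → .  [on edge]
    (2,3)@(5, 7): e=[-24,16,46] → .
    (3,3)@(7, 7): e=[-2,14,26] → .
    (4,3)@(9, 7): e=[20,12,6] → X
    (5,3)@(11, 7): e=[42,10,-14] → .
    (4,4)@(9, 9): e=[-14,22,30] → .
  covered (5 px):
    . . . . . . . . .
    X . . . . . . . .
    . . X X . . . . .
    . . . . X . . . .
    . . . . . X . . .
    . . . . . . . . .
    . . . . . . . . .
    . . . . . . . . .
    . . . . . . . . .
T1:
  2·area = 150
  edge (16, 17)→(6, 14): d=(-10,-3) inclusive
  edge (6, 14)→(16, 2): d=(10,-12) inclusive
  edge (16, 2)→(16, 17): d=(0,15) inclusive
    (7,2)@(15, 5): e=[117,18,15] → X
    (8,2)@(17, 5): e=[123,42,-15] → .
    (6,3)@(13, 7): e=[91,14,45] → X
    (8,3)@(17, 7): e=[103,62,-15] → .
    (5,4)@(11, 9): e=[65,10,75] → X
    (8,4)@(17, 9): e=[83,82,-15] → .
    (4,5)@(9, 11): e=[39,6,105] → X
    (8,5)@(17, 11): e=[63,102,-15] → .
    (3,6)@(7, 13): e=[13,2,135] → X
    (8,6)@(17, 13): e=[43,122,-15] → .
    (3,7)@(7, 15): e=[-7,22,135] → .
    (4,7)@(9, 15): e=[-1,46,105] → .
  covered (18 px):
    . . . . . . . . .
    . . . . . . . . .
    . . . . . . . X .
    . . . . . . X X .
    . . . . . X X X .
    . . . . X X X X .
    . . . X X X X X .
    . . . . . X X X .
    . . . . . . . . .

Result: [34,45,71]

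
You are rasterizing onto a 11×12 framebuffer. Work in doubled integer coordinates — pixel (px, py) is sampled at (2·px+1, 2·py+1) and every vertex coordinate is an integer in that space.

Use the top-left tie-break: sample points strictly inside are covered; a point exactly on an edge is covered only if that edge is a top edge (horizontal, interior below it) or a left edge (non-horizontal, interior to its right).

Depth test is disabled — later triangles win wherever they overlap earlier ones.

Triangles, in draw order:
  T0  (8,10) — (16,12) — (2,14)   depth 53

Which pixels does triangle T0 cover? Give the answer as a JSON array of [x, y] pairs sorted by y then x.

T0:
  2·area = 44
  edge (8, 10)→(16, 12): d=(8,2) right/bottom  bias=-1
  edge (16, 12)→(2, 14): d=(-14,2) right/bottom  bias=-1
  edge (2, 14)→(8, 10): d=(6,-4) top-left  bias=+0
    (3,5)@(7, 11): e=[10,32,2] → X
    (4,5)@(9, 11): e=[6,28,10] → X
    (5,5)@(11, 11): e=[2,24,18] → X
    (6,5)@(13, 11): e=[-2,20,26] → .
    (2,6)@(5, 13): e=[30,8,6] → X
    (4,6)@(9, 13): e=[22,0,22] → .  [on edge]
    (5,6)@(11, 13): e=[18,-4,30] → .
    (2,7)@(5, 15): e=[46,-20,18] → .
    (3,7)@(7, 15): e=[42,-24,26] → .
  covered (5 px):
    . . . . . . . . . . .
    . . . . . . . . . . .
    . . . . . . . . . . .
    . . . . . . . . . . .
    . . . . . . . . . . .
    . . . X X X . . . . .
    . . X X . . . . . . .
    . . . . . . . . . . .
    . . . . . . . . . . .
    . . . . . . . . . . .
    . . . . . . . . . . .
    . . . . . . . . . . .

Answer: [[3,5],[4,5],[5,5],[2,6],[3,6]]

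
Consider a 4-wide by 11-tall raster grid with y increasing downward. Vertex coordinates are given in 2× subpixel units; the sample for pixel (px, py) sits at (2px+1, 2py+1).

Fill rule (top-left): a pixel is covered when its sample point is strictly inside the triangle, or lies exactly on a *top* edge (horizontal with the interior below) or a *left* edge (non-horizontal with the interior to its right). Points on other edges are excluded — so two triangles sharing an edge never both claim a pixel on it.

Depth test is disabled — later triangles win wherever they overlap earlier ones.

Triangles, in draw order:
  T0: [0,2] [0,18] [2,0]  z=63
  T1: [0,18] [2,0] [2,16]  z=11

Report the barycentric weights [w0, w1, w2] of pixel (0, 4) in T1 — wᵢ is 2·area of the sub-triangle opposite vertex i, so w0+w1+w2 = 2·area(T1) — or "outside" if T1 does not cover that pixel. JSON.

T0:
  2·area = 32  (B↔C swapped to make it positive)
  edge (0, 2)→(2, 0): d=(2,-2) top-left  bias=+0
  edge (2, 0)→(0, 18): d=(-2,18) right/bottom  bias=-1
  edge (0, 18)→(0, 2): d=(0,-16) top-left  bias=+0
    (0,0)@(1, 1): e=[0,16,16] → █  [on edge]
    (1,0)@(3, 1): e=[4,-20,48] → ·
    (0,1)@(1, 3): e=[4,12,16] → █
    (1,1)@(3, 3): e=[8,-24,48] → ·
    (0,2)@(1, 5): e=[8,8,16] → █
    (1,2)@(3, 5): e=[12,-28,48] → ·
    (0,3)@(1, 7): e=[12,4,16] → █
    (1,3)@(3, 7): e=[16,-32,48] → ·
    (0,4)@(1, 9): e=[16,0,16] → ·  [on edge]
  covered (4 px):
    █ · · ·
    █ · · ·
    █ · · ·
    █ · · ·
    · · · ·
    · · · ·
    · · · ·
    · · · ·
    · · · ·
    · · · ·
    · · · ·
T1:
  2·area = 32
  edge (0, 18)→(2, 0): d=(2,-18) top-left  bias=+0
  edge (2, 0)→(2, 16): d=(0,16) right/bottom  bias=-1
  edge (2, 16)→(0, 18): d=(-2,2) right/bottom  bias=-1
    (0,4)@(1, 9): e=[0,16,16] → █  [on edge]
    (1,4)@(3, 9): e=[36,-16,12] → ·
    (0,5)@(1, 11): e=[4,16,12] → █
    (1,5)@(3, 11): e=[40,-16,8] → ·
    (3,5)@(7, 11): e=[112,-80,0] → ·  [on edge]
    (0,6)@(1, 13): e=[8,16,8] → █
    (1,6)@(3, 13): e=[44,-16,4] → ·
    (2,6)@(5, 13): e=[80,-48,0] → ·  [on edge]
    (0,7)@(1, 15): e=[12,16,4] → █
    (1,7)@(3, 15): e=[48,-16,0] → ·  [on edge]
    (0,8)@(1, 17): e=[16,16,0] → ·  [on edge]
  covered (4 px):
    · · · ·
    · · · ·
    · · · ·
    · · · ·
    █ · · ·
    █ · · ·
    █ · · ·
    █ · · ·
    · · · ·
    · · · ·
    · · · ·

Result: [16,16,0]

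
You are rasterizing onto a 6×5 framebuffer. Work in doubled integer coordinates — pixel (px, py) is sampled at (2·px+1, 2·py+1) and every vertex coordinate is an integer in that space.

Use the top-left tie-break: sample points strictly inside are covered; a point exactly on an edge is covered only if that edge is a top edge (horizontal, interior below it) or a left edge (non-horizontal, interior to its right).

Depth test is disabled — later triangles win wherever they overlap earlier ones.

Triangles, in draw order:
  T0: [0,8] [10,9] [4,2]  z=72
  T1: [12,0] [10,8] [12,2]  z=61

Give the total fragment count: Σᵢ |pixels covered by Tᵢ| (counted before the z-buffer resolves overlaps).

T0:
  2·area = 64  (B↔C swapped to make it positive)
  edge (0, 8)→(4, 2): d=(4,-6) top-left  bias=+0
  edge (4, 2)→(10, 9): d=(6,7) right/bottom  bias=-1
  edge (10, 9)→(0, 8): d=(-10,-1) top-left  bias=+0
    (1,2)@(3, 5): e=[6,25,33] → X
    (2,2)@(5, 5): e=[18,11,35] → X
    (3,2)@(7, 5): e=[30,-3,37] → .
    (0,3)@(1, 7): e=[2,51,11] → X
    (3,3)@(7, 7): e=[38,9,17] → X
    (4,3)@(9, 7): e=[50,-5,19] → .
    (0,4)@(1, 9): e=[10,63,-9] → .
    (1,4)@(3, 9): e=[22,49,-7] → .
    (2,4)@(5, 9): e=[34,35,-5] → .
    (3,4)@(7, 9): e=[46,21,-3] → .
  covered (6 px):
    . . . . . .
    . . . . . .
    . X X . . .
    X X X X . .
    . . . . . .
T1:
  2·area = 4  (B↔C swapped to make it positive)
  edge (12, 0)→(12, 2): d=(0,2) right/bottom  bias=-1
  edge (12, 2)→(10, 8): d=(-2,6) right/bottom  bias=-1
  edge (10, 8)→(12, 0): d=(2,-8) top-left  bias=+0
    (5,2)@(11, 5): e=[2,0,2] → .  [on edge]
  covered (0 px):
    . . . . . .
    . . . . . .
    . . . . . .
    . . . . . .
    . . . . . .

Answer: 6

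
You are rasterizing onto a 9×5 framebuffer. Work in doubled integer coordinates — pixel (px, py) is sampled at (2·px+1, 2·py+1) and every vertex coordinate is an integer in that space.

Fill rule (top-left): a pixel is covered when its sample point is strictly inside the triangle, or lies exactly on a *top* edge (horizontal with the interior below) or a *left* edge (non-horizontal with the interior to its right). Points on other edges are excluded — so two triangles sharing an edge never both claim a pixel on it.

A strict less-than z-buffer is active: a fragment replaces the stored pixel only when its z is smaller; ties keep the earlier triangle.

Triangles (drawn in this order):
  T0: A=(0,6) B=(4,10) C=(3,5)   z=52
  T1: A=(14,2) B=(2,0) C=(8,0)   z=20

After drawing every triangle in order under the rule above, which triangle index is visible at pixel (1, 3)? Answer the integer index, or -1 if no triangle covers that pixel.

T0:
  2·area = 16  (B↔C swapped to make it positive)
  edge (0, 6)→(3, 5): d=(3,-1) top-left  bias=+0
  edge (3, 5)→(4, 10): d=(1,5) right/bottom  bias=-1
  edge (4, 10)→(0, 6): d=(-4,-4) top-left  bias=+0
    (7,0)@(15, 1): e=[0,-64,80] → ·  [on edge]
    (4,1)@(9, 3): e=[0,-32,48] → ·  [on edge]
    (1,2)@(3, 5): e=[0,0,16] → ·  [on edge]
    (0,3)@(1, 7): e=[4,12,0] → █  [on edge]
    (1,3)@(3, 7): e=[6,2,8] → █
    (2,3)@(5, 7): e=[8,-8,16] → ·
    (0,4)@(1, 9): e=[10,14,-8] → ·
    (1,4)@(3, 9): e=[12,4,0] → █  [on edge]
    (2,4)@(5, 9): e=[14,-6,8] → ·
  covered (3 px):
    · · · · · · · · ·
    · · · · · · · · ·
    · · · · · · · · ·
    █ █ · · · · · · ·
    · █ · · · · · · ·
T1:
  2·area = 12
  edge (14, 2)→(2, 0): d=(-12,-2) top-left  bias=+0
  edge (2, 0)→(8, 0): d=(6,0) top-left  bias=+0
  edge (8, 0)→(14, 2): d=(6,2) right/bottom  bias=-1
    (4,0)@(9, 1): e=[2,6,4] → █
    (5,0)@(11, 1): e=[6,6,0] → ·  [on edge]
    (4,1)@(9, 3): e=[-22,18,16] → ·
    (8,1)@(17, 3): e=[-6,18,0] → ·  [on edge]
  covered (1 px):
    · · · · █ · · · ·
    · · · · · · · · ·
    · · · · · · · · ·
    · · · · · · · · ·
    · · · · · · · · ·

Z-buffer (winner per pixel, '.' = empty):
  . . . . 1 . . . .
  . . . . . . . . .
  . . . . . . . . .
  0 0 . . . . . . .
  . 0 . . . . . . .

Answer: 0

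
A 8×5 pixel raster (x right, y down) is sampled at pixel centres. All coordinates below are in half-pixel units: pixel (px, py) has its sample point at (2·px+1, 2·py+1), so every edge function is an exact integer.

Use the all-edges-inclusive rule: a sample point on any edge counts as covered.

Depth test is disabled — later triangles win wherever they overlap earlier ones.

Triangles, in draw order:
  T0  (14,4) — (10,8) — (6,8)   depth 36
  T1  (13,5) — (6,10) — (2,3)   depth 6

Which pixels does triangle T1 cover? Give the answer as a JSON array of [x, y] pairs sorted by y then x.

T0:
  2·area = 16
  edge (14, 4)→(10, 8): d=(-4,4) inclusive
  edge (10, 8)→(6, 8): d=(-4,0) inclusive
  edge (6, 8)→(14, 4): d=(8,-4) inclusive
    (7,1)@(15, 3): e=[0,20,-4] → ·  [on edge]
    (6,2)@(13, 5): e=[0,12,4] → #  [on edge]
    (7,2)@(15, 5): e=[-8,12,12] → ·
    (4,3)@(9, 7): e=[8,4,4] → #
    (5,3)@(11, 7): e=[0,4,12] → #  [on edge]
    (6,3)@(13, 7): e=[-8,4,20] → ·
    (4,4)@(9, 9): e=[0,-4,20] → ·  [on edge]
    (5,4)@(11, 9): e=[-8,-4,28] → ·
  covered (3 px):
    · · · · · · · ·
    · · · · · · · ·
    · · · · · · # ·
    · · · · # # · ·
    · · · · · · · ·
T1:
  2·area = 69
  edge (13, 5)→(6, 10): d=(-7,5) inclusive
  edge (6, 10)→(2, 3): d=(-4,-7) inclusive
  edge (2, 3)→(13, 5): d=(11,2) inclusive
    (2,2)@(5, 5): e=[40,13,16] → #
    (3,2)@(7, 5): e=[30,27,12] → #
    (4,2)@(9, 5): e=[20,41,8] → #
    (5,2)@(11, 5): e=[10,55,4] → #
    (6,2)@(13, 5): e=[0,69,0] → #  [on edge]
    (7,2)@(15, 5): e=[-10,83,-4] → ·
    (2,3)@(5, 7): e=[26,5,38] → #
    (5,3)@(11, 7): e=[-4,47,26] → ·
    (6,3)@(13, 7): e=[-14,61,22] → ·
    (2,4)@(5, 9): e=[12,-3,60] → ·
    (3,4)@(7, 9): e=[2,11,56] → #
    (4,4)@(9, 9): e=[-8,25,52] → ·
  covered (9 px):
    · · · · · · · ·
    · · · · · · · ·
    · · # # # # # ·
    · · # # # · · ·
    · · · # · · · ·

Result: [[2,2],[3,2],[4,2],[5,2],[6,2],[2,3],[3,3],[4,3],[3,4]]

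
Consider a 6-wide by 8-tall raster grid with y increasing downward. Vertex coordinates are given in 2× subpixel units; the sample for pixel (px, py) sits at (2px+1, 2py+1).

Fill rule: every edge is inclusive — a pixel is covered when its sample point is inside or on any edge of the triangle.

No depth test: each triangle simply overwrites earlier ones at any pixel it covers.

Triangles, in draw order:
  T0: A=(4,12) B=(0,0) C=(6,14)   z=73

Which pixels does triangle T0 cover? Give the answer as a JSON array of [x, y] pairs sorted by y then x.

T0:
  2·area = 16
  edge (4, 12)→(0, 0): d=(-4,-12) inclusive
  edge (0, 0)→(6, 14): d=(6,14) inclusive
  edge (6, 14)→(4, 12): d=(-2,-2) inclusive
    (0,1)@(1, 3): e=[0,4,12] → #  [on edge]
    (1,1)@(3, 3): e=[24,-24,16] → ·
    (0,2)@(1, 5): e=[-8,16,8] → ·
    (1,3)@(3, 7): e=[8,0,8] → #  [on edge]
    (2,3)@(5, 7): e=[32,-28,12] → ·
    (0,4)@(1, 9): e=[-24,40,0] → ·  [on edge]
    (1,4)@(3, 9): e=[0,12,4] → #  [on edge]
    (2,4)@(5, 9): e=[24,-16,8] → ·
    (1,5)@(3, 11): e=[-8,24,0] → ·  [on edge]
    (2,6)@(5, 13): e=[8,8,0] → #  [on edge]
    (3,6)@(7, 13): e=[32,-20,4] → ·
    (2,7)@(5, 15): e=[0,20,-4] → ·  [on edge]
    (3,7)@(7, 15): e=[24,-8,0] → ·  [on edge]
  covered (4 px):
    · · · · · ·
    # · · · · ·
    · · · · · ·
    · # · · · ·
    · # · · · ·
    · · · · · ·
    · · # · · ·
    · · · · · ·

Answer: [[0,1],[1,3],[1,4],[2,6]]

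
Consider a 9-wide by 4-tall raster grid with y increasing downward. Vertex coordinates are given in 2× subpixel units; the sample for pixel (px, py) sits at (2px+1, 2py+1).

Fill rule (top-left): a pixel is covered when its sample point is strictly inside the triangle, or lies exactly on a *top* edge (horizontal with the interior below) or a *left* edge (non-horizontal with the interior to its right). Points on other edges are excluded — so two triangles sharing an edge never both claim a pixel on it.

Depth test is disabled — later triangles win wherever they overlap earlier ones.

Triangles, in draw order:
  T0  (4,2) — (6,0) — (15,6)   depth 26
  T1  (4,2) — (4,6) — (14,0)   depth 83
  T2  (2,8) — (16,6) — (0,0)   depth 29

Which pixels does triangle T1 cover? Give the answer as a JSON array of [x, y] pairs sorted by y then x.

T0:
  2·area = 30
  edge (4, 2)→(6, 0): d=(2,-2) top-left  bias=+0
  edge (6, 0)→(15, 6): d=(9,6) right/bottom  bias=-1
  edge (15, 6)→(4, 2): d=(-11,-4) top-left  bias=+0
    (2,0)@(5, 1): e=[0,15,15] → #  [on edge]
    (3,0)@(7, 1): e=[4,3,23] → #
    (4,0)@(9, 1): e=[8,-9,31] → ·
    (1,1)@(3, 3): e=[0,45,-15] → ·  [on edge]
    (2,1)@(5, 3): e=[4,33,-7] → ·
    (3,1)@(7, 3): e=[8,21,1] → #
    (4,1)@(9, 3): e=[12,9,9] → #
    (5,1)@(11, 3): e=[16,-3,17] → ·
    (0,2)@(1, 5): e=[0,75,-45] → ·  [on edge]
    (3,2)@(7, 5): e=[12,39,-21] → ·
    (4,2)@(9, 5): e=[16,27,-13] → ·
    (6,2)@(13, 5): e=[24,3,3] → #
  covered (5 px):
    · · # # · · · · ·
    · · · # # · · · ·
    · · · · · · # · ·
    · · · · · · · · ·
T1:
  2·area = 40  (B↔C swapped to make it positive)
  edge (4, 2)→(14, 0): d=(10,-2) top-left  bias=+0
  edge (14, 0)→(4, 6): d=(-10,6) right/bottom  bias=-1
  edge (4, 6)→(4, 2): d=(0,-4) top-left  bias=+0
    (4,0)@(9, 1): e=[0,20,20] → #  [on edge]
    (5,0)@(11, 1): e=[4,8,28] → #
    (6,0)@(13, 1): e=[8,-4,36] → ·
    (2,1)@(5, 3): e=[12,24,4] → #
    (3,1)@(7, 3): e=[16,12,12] → #
    (4,1)@(9, 3): e=[20,0,20] → ·  [on edge]
    (5,1)@(11, 3): e=[24,-12,28] → ·
    (2,2)@(5, 5): e=[32,4,4] → #
    (3,2)@(7, 5): e=[36,-8,12] → ·
    (2,3)@(5, 7): e=[52,-16,4] → ·
  covered (5 px):
    · · · · # # · · ·
    · · # # · · · · ·
    · · # · · · · · ·
    · · · · · · · · ·
T2:
  2·area = 116  (B↔C swapped to make it positive)
  edge (2, 8)→(0, 0): d=(-2,-8) top-left  bias=+0
  edge (0, 0)→(16, 6): d=(16,6) right/bottom  bias=-1
  edge (16, 6)→(2, 8): d=(-14,2) right/bottom  bias=-1
    (0,0)@(1, 1): e=[6,10,100] → #
    (1,0)@(3, 1): e=[22,-2,96] → ·
    (0,1)@(1, 3): e=[2,42,72] → #
    (1,1)@(3, 3): e=[18,30,68] → #
    (2,1)@(5, 3): e=[34,18,64] → #
    (3,1)@(7, 3): e=[50,6,60] → #
    (4,1)@(9, 3): e=[66,-6,56] → ·
    (0,2)@(1, 5): e=[-2,74,44] → ·
    (1,2)@(3, 5): e=[14,62,40] → #
    (4,2)@(9, 5): e=[62,26,28] → #
    (5,2)@(11, 5): e=[78,14,24] → #
    (6,2)@(13, 5): e=[94,2,20] → #
    (4,3)@(9, 7): e=[58,58,0] → ·  [on edge]
  covered (14 px):
    # · · · · · · · ·
    # # # # · · · · ·
    · # # # # # # · ·
    · # # # · · · · ·

Answer: [[4,0],[5,0],[2,1],[3,1],[2,2]]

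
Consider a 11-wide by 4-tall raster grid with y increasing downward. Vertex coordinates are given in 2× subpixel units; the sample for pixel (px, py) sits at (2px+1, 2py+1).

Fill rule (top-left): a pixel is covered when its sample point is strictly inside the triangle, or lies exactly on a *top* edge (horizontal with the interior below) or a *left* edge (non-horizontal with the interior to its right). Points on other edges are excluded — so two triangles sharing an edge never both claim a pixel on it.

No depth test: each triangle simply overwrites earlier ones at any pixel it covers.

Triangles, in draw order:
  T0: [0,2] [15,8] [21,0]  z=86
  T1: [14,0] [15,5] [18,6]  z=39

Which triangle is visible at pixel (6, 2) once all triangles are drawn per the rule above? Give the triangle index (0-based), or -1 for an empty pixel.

T0:
  2·area = 156  (B↔C swapped to make it positive)
  edge (0, 2)→(21, 0): d=(21,-2) top-left  bias=+0
  edge (21, 0)→(15, 8): d=(-6,8) right/bottom  bias=-1
  edge (15, 8)→(0, 2): d=(-15,-6) top-left  bias=+0
    (5,0)@(11, 1): e=[1,74,81] → X
    (6,0)@(13, 1): e=[5,58,93] → X
    (7,0)@(15, 1): e=[9,42,105] → X
    (8,0)@(17, 1): e=[13,26,117] → X
    (9,0)@(19, 1): e=[17,10,129] → X
    (10,0)@(21, 1): e=[21,-6,141] → .
    (1,1)@(3, 3): e=[27,126,3] → X
    (2,1)@(5, 3): e=[31,110,15] → X
    (3,1)@(7, 3): e=[35,94,27] → X
    (4,1)@(9, 3): e=[39,78,39] → X
    (9,1)@(19, 3): e=[59,-2,99] → .
    (1,2)@(3, 5): e=[69,114,-27] → .
  covered (20 px):
    . . . . . X X X X X .
    . X X X X X X X X . .
    . . . . X X X X X . .
    . . . . . . X X . . .
T1:
  2·area = 14  (B↔C swapped to make it positive)
  edge (14, 0)→(18, 6): d=(4,6) right/bottom  bias=-1
  edge (18, 6)→(15, 5): d=(-3,-1) top-left  bias=+0
  edge (15, 5)→(14, 0): d=(-1,-5) top-left  bias=+0
    (1,0)@(3, 1): e=[70,0,-56] → .  [on edge]
    (4,1)@(9, 3): e=[42,0,-28] → .  [on edge]
    (7,1)@(15, 3): e=[6,6,2] → X
    (8,1)@(17, 3): e=[-6,8,12] → .
    (7,2)@(15, 5): e=[14,0,0] → X  [on edge]
    (8,2)@(17, 5): e=[2,2,10] → X
    (9,2)@(19, 5): e=[-10,4,20] → .
    (7,3)@(15, 7): e=[22,-6,-2] → .
    (8,3)@(17, 7): e=[10,-4,8] → .
    (10,3)@(21, 7): e=[-14,0,28] → .  [on edge]
  covered (3 px):
    . . . . . . . . . . .
    . . . . . . . X . . .
    . . . . . . . X X . .
    . . . . . . . . . . .

Z-buffer (winner per pixel, '.' = empty):
  . . . . . 0 0 0 0 0 .
  . 0 0 0 0 0 0 1 0 . .
  . . . . 0 0 0 1 1 . .
  . . . . . . 0 0 . . .

Result: 0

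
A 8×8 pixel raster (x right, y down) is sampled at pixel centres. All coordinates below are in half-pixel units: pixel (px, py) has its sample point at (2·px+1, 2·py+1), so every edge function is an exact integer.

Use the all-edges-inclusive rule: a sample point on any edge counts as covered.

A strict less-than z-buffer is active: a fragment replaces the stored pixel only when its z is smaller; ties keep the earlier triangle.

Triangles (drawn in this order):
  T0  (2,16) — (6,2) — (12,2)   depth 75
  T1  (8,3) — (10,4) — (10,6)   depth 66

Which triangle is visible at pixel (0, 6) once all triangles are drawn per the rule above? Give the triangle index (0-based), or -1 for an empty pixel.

T0:
  2·area = 84
  edge (2, 16)→(6, 2): d=(4,-14) inclusive
  edge (6, 2)→(12, 2): d=(6,0) inclusive
  edge (12, 2)→(2, 16): d=(-10,14) inclusive
    (3,1)@(7, 3): e=[18,6,60] → X
    (4,1)@(9, 3): e=[46,6,32] → X
    (5,1)@(11, 3): e=[74,6,4] → X
    (6,1)@(13, 3): e=[102,6,-24] → .
    (3,2)@(7, 5): e=[26,18,40] → X
    (5,2)@(11, 5): e=[82,18,-16] → .
    (2,3)@(5, 7): e=[6,30,48] → X
    (4,3)@(9, 7): e=[62,30,-8] → .
    (2,4)@(5, 9): e=[14,42,28] → X
    (3,4)@(7, 9): e=[42,42,0] → X  [on edge]
    (4,4)@(9, 9): e=[70,42,-28] → .
    (2,5)@(5, 11): e=[22,54,8] → X
  covered (11 px):
    . . . . . . . .
    . . . X X X . .
    . . . X X . . .
    . . X X . . . .
    . . X X . . . .
    . . X . . . . .
    . X . . . . . .
    . . . . . . . .
T1:
  2·area = 4
  edge (8, 3)→(10, 4): d=(2,1) inclusive
  edge (10, 4)→(10, 6): d=(0,2) inclusive
  edge (10, 6)→(8, 3): d=(-2,-3) inclusive
  covered (0 px):
    . . . . . . . .
    . . . . . . . .
    . . . . . . . .
    . . . . . . . .
    . . . . . . . .
    . . . . . . . .
    . . . . . . . .
    . . . . . . . .

Z-buffer (winner per pixel, '.' = empty):
  . . . . . . . .
  . . . 0 0 0 . .
  . . . 0 0 . . .
  . . 0 0 . . . .
  . . 0 0 . . . .
  . . 0 . . . . .
  . 0 . . . . . .
  . . . . . . . .

Final: -1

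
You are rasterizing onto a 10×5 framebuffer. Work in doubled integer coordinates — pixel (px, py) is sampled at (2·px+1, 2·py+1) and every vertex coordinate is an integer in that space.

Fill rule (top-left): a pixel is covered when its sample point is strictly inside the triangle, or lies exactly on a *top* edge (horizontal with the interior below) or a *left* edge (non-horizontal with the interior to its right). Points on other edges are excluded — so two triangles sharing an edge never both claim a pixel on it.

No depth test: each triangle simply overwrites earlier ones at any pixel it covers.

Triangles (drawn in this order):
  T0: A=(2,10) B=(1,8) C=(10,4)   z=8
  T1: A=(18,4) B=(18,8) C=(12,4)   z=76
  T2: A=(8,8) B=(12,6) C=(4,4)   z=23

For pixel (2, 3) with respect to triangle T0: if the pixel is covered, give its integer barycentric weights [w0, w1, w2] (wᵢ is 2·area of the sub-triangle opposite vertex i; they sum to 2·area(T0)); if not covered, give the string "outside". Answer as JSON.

T0:
  2·area = 22
  edge (2, 10)→(1, 8): d=(-1,-2) top-left  bias=+0
  edge (1, 8)→(10, 4): d=(9,-4) top-left  bias=+0
  edge (10, 4)→(2, 10): d=(-8,6) right/bottom  bias=-1
    (2,3)@(5, 7): e=[9,7,6] → #
    (3,3)@(7, 7): e=[13,15,-6] → ·
    (1,4)@(3, 9): e=[3,17,2] → #
    (2,4)@(5, 9): e=[7,25,-10] → ·
  covered (2 px):
    · · · · · · · · · ·
    · · · · · · · · · ·
    · · · · · · · · · ·
    · · # · · · · · · ·
    · # · · · · · · · ·
T1:
  2·area = 24
  edge (18, 4)→(18, 8): d=(0,4) right/bottom  bias=-1
  edge (18, 8)→(12, 4): d=(-6,-4) top-left  bias=+0
  edge (12, 4)→(18, 4): d=(6,0) top-left  bias=+0
    (7,2)@(15, 5): e=[12,6,6] → #
    (8,2)@(17, 5): e=[4,14,6] → #
    (9,2)@(19, 5): e=[-4,22,6] → ·
    (7,3)@(15, 7): e=[12,-6,18] → ·
    (8,3)@(17, 7): e=[4,2,18] → #
    (9,3)@(19, 7): e=[-4,10,18] → ·
    (8,4)@(17, 9): e=[4,-10,30] → ·
  covered (3 px):
    · · · · · · · · · ·
    · · · · · · · · · ·
    · · · · · · · # # ·
    · · · · · · · · # ·
    · · · · · · · · · ·
T2:
  2·area = 24  (B↔C swapped to make it positive)
  edge (8, 8)→(4, 4): d=(-4,-4) top-left  bias=+0
  edge (4, 4)→(12, 6): d=(8,2) right/bottom  bias=-1
  edge (12, 6)→(8, 8): d=(-4,2) right/bottom  bias=-1
    (0,0)@(1, 1): e=[0,-18,42] → ·  [on edge]
    (1,1)@(3, 3): e=[0,-6,30] → ·  [on edge]
    (2,2)@(5, 5): e=[0,6,18] → #  [on edge]
    (3,2)@(7, 5): e=[8,2,14] → #
    (4,2)@(9, 5): e=[16,-2,10] → ·
    (2,3)@(5, 7): e=[-8,22,10] → ·
    (3,3)@(7, 7): e=[0,18,6] → #  [on edge]
    (4,3)@(9, 7): e=[8,14,2] → #
    (5,3)@(11, 7): e=[16,10,-2] → ·
    (3,4)@(7, 9): e=[-8,34,-2] → ·
    (4,4)@(9, 9): e=[0,30,-6] → ·  [on edge]
  covered (4 px):
    · · · · · · · · · ·
    · · · · · · · · · ·
    · · # # · · · · · ·
    · · · # # · · · · ·
    · · · · · · · · · ·

Answer: [7,6,9]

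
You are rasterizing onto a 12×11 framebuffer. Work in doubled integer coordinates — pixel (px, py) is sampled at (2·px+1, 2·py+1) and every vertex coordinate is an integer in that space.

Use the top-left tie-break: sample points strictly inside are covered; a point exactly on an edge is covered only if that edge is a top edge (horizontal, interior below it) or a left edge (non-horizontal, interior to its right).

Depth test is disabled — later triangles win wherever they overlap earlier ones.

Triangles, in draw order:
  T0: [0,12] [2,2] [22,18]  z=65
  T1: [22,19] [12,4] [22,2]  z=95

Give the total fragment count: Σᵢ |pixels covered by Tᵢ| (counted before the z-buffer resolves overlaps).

T0:
  2·area = 232
  edge (0, 12)→(2, 2): d=(2,-10) top-left  bias=+0
  edge (2, 2)→(22, 18): d=(20,16) right/bottom  bias=-1
  edge (22, 18)→(0, 12): d=(-22,-6) top-left  bias=+0
    (1,1)@(3, 3): e=[12,4,216] → █
    (2,1)@(5, 3): e=[32,-28,228] → ·
    (1,2)@(3, 5): e=[16,44,172] → █
    (2,2)@(5, 5): e=[36,12,184] → █
    (3,2)@(7, 5): e=[56,-20,196] → ·
    (0,3)@(1, 7): e=[0,116,116] → █  [on edge]
    (3,3)@(7, 7): e=[60,20,152] → █
    (4,3)@(9, 7): e=[80,-12,164] → ·
    (0,4)@(1, 9): e=[4,156,72] → █
    (4,4)@(9, 9): e=[84,28,120] → █
    (5,4)@(11, 9): e=[104,-4,132] → ·
    (0,5)@(1, 11): e=[8,196,28] → █
    (5,7)@(11, 15): e=[116,116,0] → █  [on edge]
  covered (30 px):
    · · · · · · · · · · · ·
    · █ · · · · · · · · · ·
    · █ █ · · · · · · · · ·
    █ █ █ █ · · · · · · · ·
    █ █ █ █ █ · · · · · · ·
    █ █ █ █ █ █ █ · · · · ·
    · · █ █ █ █ █ █ · · · ·
    · · · · · █ █ █ █ · · ·
    · · · · · · · · · █ · ·
    · · · · · · · · · · · ·
    · · · · · · · · · · · ·
T1:
  2·area = 170
  edge (22, 19)→(12, 4): d=(-10,-15) top-left  bias=+0
  edge (12, 4)→(22, 2): d=(10,-2) top-left  bias=+0
  edge (22, 2)→(22, 19): d=(0,17) right/bottom  bias=-1
    (8,1)@(17, 3): e=[85,0,85] → █  [on edge]
    (9,1)@(19, 3): e=[115,4,51] → █
    (10,1)@(21, 3): e=[145,8,17] → █
    (11,1)@(23, 3): e=[175,12,-17] → ·
    (3,2)@(7, 5): e=[-85,0,255] → ·  [on edge]
    (6,2)@(13, 5): e=[5,12,153] → █
    (7,2)@(15, 5): e=[35,16,119] → █
    (11,2)@(23, 5): e=[155,32,-17] → ·
    (6,3)@(13, 7): e=[-15,32,153] → ·
    (7,3)@(15, 7): e=[15,36,119] → █
    (11,3)@(23, 7): e=[135,52,-17] → ·
    (7,4)@(15, 9): e=[-5,56,119] → ·
  covered (22 px):
    · · · · · · · · · · · ·
    · · · · · · · · █ █ █ ·
    · · · · · · █ █ █ █ █ ·
    · · · · · · · █ █ █ █ ·
    · · · · · · · · █ █ █ ·
    · · · · · · · · █ █ █ ·
    · · · · · · · · · █ █ ·
    · · · · · · · · · · █ ·
    · · · · · · · · · · █ ·
    · · · · · · · · · · · ·
    · · · · · · · · · · · ·

Final: 52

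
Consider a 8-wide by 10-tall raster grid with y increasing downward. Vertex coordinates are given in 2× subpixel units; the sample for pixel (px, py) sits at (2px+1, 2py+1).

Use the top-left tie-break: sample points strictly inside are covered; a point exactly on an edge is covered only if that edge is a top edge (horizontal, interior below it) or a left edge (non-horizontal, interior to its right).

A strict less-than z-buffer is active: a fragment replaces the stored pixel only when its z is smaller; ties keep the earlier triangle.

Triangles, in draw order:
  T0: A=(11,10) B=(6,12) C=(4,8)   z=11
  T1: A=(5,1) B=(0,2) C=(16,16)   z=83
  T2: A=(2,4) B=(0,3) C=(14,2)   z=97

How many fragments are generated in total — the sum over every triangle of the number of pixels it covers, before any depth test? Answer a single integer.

T0:
  2·area = 24
  edge (11, 10)→(6, 12): d=(-5,2) right/bottom  bias=-1
  edge (6, 12)→(4, 8): d=(-2,-4) top-left  bias=+0
  edge (4, 8)→(11, 10): d=(7,2) right/bottom  bias=-1
    (2,4)@(5, 9): e=[17,2,5] → █
    (3,4)@(7, 9): e=[13,10,1] → █
    (4,4)@(9, 9): e=[9,18,-3] → ·
    (2,5)@(5, 11): e=[7,-2,19] → ·
    (3,5)@(7, 11): e=[3,6,15] → █
    (4,5)@(9, 11): e=[-1,14,11] → ·
    (3,6)@(7, 13): e=[-7,2,29] → ·
  covered (3 px):
    · · · · · · · ·
    · · · · · · · ·
    · · · · · · · ·
    · · · · · · · ·
    · · █ █ · · · ·
    · · · █ · · · ·
    · · · · · · · ·
    · · · · · · · ·
    · · · · · · · ·
    · · · · · · · ·
T1:
  2·area = 86  (B↔C swapped to make it positive)
  edge (5, 1)→(16, 16): d=(11,15) right/bottom  bias=-1
  edge (16, 16)→(0, 2): d=(-16,-14) top-left  bias=+0
  edge (0, 2)→(5, 1): d=(5,-1) top-left  bias=+0
    (2,0)@(5, 1): e=[0,86,0] → ·  [on edge]
    (1,1)@(3, 3): e=[52,26,8] → █
    (2,1)@(5, 3): e=[22,54,10] → █
    (3,1)@(7, 3): e=[-8,82,12] → ·
    (1,2)@(3, 5): e=[74,-6,18] → ·
    (2,2)@(5, 5): e=[44,22,20] → █
    (3,2)@(7, 5): e=[14,50,22] → █
    (4,2)@(9, 5): e=[-16,78,24] → ·
    (2,3)@(5, 7): e=[66,-10,30] → ·
    (3,3)@(7, 7): e=[36,18,32] → █
    (4,3)@(9, 7): e=[6,46,34] → █
    (5,3)@(11, 7): e=[-24,74,36] → ·
  covered (10 px):
    · · · · · · · ·
    · █ █ · · · · ·
    · · █ █ · · · ·
    · · · █ █ · · ·
    · · · · █ · · ·
    · · · · · █ · ·
    · · · · · · █ ·
    · · · · · · · █
    · · · · · · · ·
    · · · · · · · ·
T2:
  2·area = 16
  edge (2, 4)→(0, 3): d=(-2,-1) top-left  bias=+0
  edge (0, 3)→(14, 2): d=(14,-1) top-left  bias=+0
  edge (14, 2)→(2, 4): d=(-12,2) right/bottom  bias=-1
    (0,1)@(1, 3): e=[1,1,14] → █
    (1,1)@(3, 3): e=[3,3,10] → █
    (2,1)@(5, 3): e=[5,5,6] → █
    (3,1)@(7, 3): e=[7,7,2] → █
    (4,1)@(9, 3): e=[9,9,-2] → ·
    (0,2)@(1, 5): e=[-3,29,-10] → ·
    (1,2)@(3, 5): e=[-1,31,-14] → ·
    (2,2)@(5, 5): e=[1,33,-18] → ·
    (3,2)@(7, 5): e=[3,35,-22] → ·
  covered (4 px):
    · · · · · · · ·
    █ █ █ █ · · · ·
    · · · · · · · ·
    · · · · · · · ·
    · · · · · · · ·
    · · · · · · · ·
    · · · · · · · ·
    · · · · · · · ·
    · · · · · · · ·
    · · · · · · · ·

Answer: 17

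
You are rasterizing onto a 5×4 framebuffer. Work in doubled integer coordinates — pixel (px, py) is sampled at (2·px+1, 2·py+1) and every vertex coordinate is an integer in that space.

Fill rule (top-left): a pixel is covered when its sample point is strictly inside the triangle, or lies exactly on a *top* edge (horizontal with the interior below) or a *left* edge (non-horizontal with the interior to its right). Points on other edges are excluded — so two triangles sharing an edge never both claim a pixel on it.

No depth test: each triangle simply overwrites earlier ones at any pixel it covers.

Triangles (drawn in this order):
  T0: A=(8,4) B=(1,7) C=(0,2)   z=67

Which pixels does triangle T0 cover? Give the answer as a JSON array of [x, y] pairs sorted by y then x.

T0:
  2·area = 38
  edge (8, 4)→(1, 7): d=(-7,3) right/bottom  bias=-1
  edge (1, 7)→(0, 2): d=(-1,-5) top-left  bias=+0
  edge (0, 2)→(8, 4): d=(8,2) right/bottom  bias=-1
    (0,1)@(1, 3): e=[28,4,6] → #
    (1,1)@(3, 3): e=[22,14,2] → #
    (2,1)@(5, 3): e=[16,24,-2] → ·
    (0,2)@(1, 5): e=[14,2,22] → #
    (2,2)@(5, 5): e=[2,22,14] → #
    (3,2)@(7, 5): e=[-4,32,10] → ·
    (0,3)@(1, 7): e=[0,0,38] → ·  [on edge]
    (1,3)@(3, 7): e=[-6,10,34] → ·
    (2,3)@(5, 7): e=[-12,20,30] → ·
  covered (5 px):
    · · · · ·
    # # · · ·
    # # # · ·
    · · · · ·

Final: [[0,1],[1,1],[0,2],[1,2],[2,2]]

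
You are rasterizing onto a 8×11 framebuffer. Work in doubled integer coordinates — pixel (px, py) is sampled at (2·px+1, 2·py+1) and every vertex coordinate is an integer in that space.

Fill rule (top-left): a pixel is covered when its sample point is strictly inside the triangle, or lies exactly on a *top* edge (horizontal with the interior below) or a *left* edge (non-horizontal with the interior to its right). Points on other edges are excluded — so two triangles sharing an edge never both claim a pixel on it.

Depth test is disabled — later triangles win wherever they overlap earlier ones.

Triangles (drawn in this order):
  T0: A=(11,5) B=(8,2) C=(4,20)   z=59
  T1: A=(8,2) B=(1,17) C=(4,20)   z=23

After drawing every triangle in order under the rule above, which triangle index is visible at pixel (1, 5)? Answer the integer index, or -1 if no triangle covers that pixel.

T0:
  2·area = 66  (B↔C swapped to make it positive)
  edge (11, 5)→(4, 20): d=(-7,15) right/bottom  bias=-1
  edge (4, 20)→(8, 2): d=(4,-18) top-left  bias=+0
  edge (8, 2)→(11, 5): d=(3,3) right/bottom  bias=-1
    (3,0)@(7, 1): e=[88,-22,0] → ·  [on edge]
    (4,1)@(9, 3): e=[44,22,0] → ·  [on edge]
    (4,2)@(9, 5): e=[30,30,6] → #
    (5,2)@(11, 5): e=[0,66,0] → ·  [on edge]
    (3,3)@(7, 7): e=[46,2,18] → #
    (5,3)@(11, 7): e=[-14,74,6] → ·
    (6,3)@(13, 7): e=[-44,110,0] → ·  [on edge]
    (3,4)@(7, 9): e=[32,10,24] → #
    (5,4)@(11, 9): e=[-28,82,12] → ·
    (7,4)@(15, 9): e=[-88,154,0] → ·  [on edge]
    (3,5)@(7, 11): e=[18,18,30] → #
    (4,5)@(9, 11): e=[-12,54,24] → ·
  covered (8 px):
    · · · · · · · ·
    · · · · · · · ·
    · · · · # · · ·
    · · · # # · · ·
    · · · # # · · ·
    · · · # · · · ·
    · · · # · · · ·
    · · · · · · · ·
    · · # · · · · ·
    · · · · · · · ·
    · · · · · · · ·
T1:
  2·area = 66  (B↔C swapped to make it positive)
  edge (8, 2)→(4, 20): d=(-4,18) right/bottom  bias=-1
  edge (4, 20)→(1, 17): d=(-3,-3) top-left  bias=+0
  edge (1, 17)→(8, 2): d=(7,-15) top-left  bias=+0
    (3,2)@(7, 5): e=[6,54,6] → #
    (4,2)@(9, 5): e=[-30,60,36] → ·
    (3,3)@(7, 7): e=[-2,48,20] → ·
    (2,4)@(5, 9): e=[26,36,4] → #
    (3,4)@(7, 9): e=[-10,42,34] → ·
    (2,5)@(5, 11): e=[18,30,18] → #
    (3,5)@(7, 11): e=[-18,36,48] → ·
    (1,6)@(3, 13): e=[46,18,2] → #
    (3,6)@(7, 13): e=[-26,30,62] → ·
    (1,7)@(3, 15): e=[38,12,16] → #
    (3,7)@(7, 15): e=[-34,24,76] → ·
    (0,8)@(1, 17): e=[66,0,0] → #  [on edge]
    (1,9)@(3, 19): e=[22,0,44] → #  [on edge]
    (2,10)@(5, 21): e=[-22,0,88] → ·  [on edge]
  covered (10 px):
    · · · · · · · ·
    · · · · · · · ·
    · · · # · · · ·
    · · · · · · · ·
    · · # · · · · ·
    · · # · · · · ·
    · # # · · · · ·
    · # # · · · · ·
    # # · · · · · ·
    · # · · · · · ·
    · · · · · · · ·

Z-buffer (winner per pixel, '.' = empty):
  . . . . . . . .
  . . . . . . . .
  . . . 1 0 . . .
  . . . 0 0 . . .
  . . 1 0 0 . . .
  . . 1 0 . . . .
  . 1 1 0 . . . .
  . 1 1 . . . . .
  1 1 0 . . . . .
  . 1 . . . . . .
  . . . . . . . .

Final: -1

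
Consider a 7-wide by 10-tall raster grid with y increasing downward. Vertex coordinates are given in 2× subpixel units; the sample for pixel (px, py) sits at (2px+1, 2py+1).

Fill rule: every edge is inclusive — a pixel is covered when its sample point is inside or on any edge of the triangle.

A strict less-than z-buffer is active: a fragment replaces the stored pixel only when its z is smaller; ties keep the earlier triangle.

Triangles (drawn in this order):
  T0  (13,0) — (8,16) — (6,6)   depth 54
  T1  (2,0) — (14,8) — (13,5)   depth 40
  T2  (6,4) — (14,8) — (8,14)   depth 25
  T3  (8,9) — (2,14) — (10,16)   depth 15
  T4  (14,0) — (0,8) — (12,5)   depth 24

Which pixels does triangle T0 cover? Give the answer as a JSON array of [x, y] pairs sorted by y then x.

T0:
  2·area = 82
  edge (13, 0)→(8, 16): d=(-5,16) inclusive
  edge (8, 16)→(6, 6): d=(-2,-10) inclusive
  edge (6, 6)→(13, 0): d=(7,-6) inclusive
    (2,0)@(5, 1): e=[123,0,-41] → ·  [on edge]
    (5,1)@(11, 3): e=[17,56,9] → #
    (6,1)@(13, 3): e=[-15,76,21] → ·
    (4,2)@(9, 5): e=[39,32,11] → #
    (6,2)@(13, 5): e=[-25,72,35] → ·
    (3,3)@(7, 7): e=[61,8,13] → #
    (5,3)@(11, 7): e=[-3,48,37] → ·
    (3,4)@(7, 9): e=[51,4,27] → #
    (5,4)@(11, 9): e=[-13,44,51] → ·
    (3,5)@(7, 11): e=[41,0,41] → #  [on edge]
    (5,5)@(11, 11): e=[-23,40,65] → ·
    (3,6)@(7, 13): e=[31,-4,55] → ·
  covered (9 px):
    · · · · · · ·
    · · · · · # ·
    · · · · # # ·
    · · · # # · ·
    · · · # # · ·
    · · · # # · ·
    · · · · · · ·
    · · · · · · ·
    · · · · · · ·
    · · · · · · ·
T1:
  2·area = 28  (B↔C swapped to make it positive)
  edge (2, 0)→(13, 5): d=(11,5) inclusive
  edge (13, 5)→(14, 8): d=(1,3) inclusive
  edge (14, 8)→(2, 0): d=(-12,-8) inclusive
    (3,1)@(7, 3): e=[8,16,4] → #
    (4,1)@(9, 3): e=[-2,10,20] → ·
    (3,2)@(7, 5): e=[30,18,-20] → ·
    (5,2)@(11, 5): e=[10,6,12] → #
    (6,2)@(13, 5): e=[0,0,28] → #  [on edge]
    (5,3)@(11, 7): e=[32,8,-12] → ·
    (6,3)@(13, 7): e=[22,2,4] → #
    (6,4)@(13, 9): e=[44,4,-20] → ·
  covered (4 px):
    · · · · · · ·
    · · · # · · ·
    · · · · · # #
    · · · · · · #
    · · · · · · ·
    · · · · · · ·
    · · · · · · ·
    · · · · · · ·
    · · · · · · ·
    · · · · · · ·
T2:
  2·area = 72
  edge (6, 4)→(14, 8): d=(8,4) inclusive
  edge (14, 8)→(8, 14): d=(-6,6) inclusive
  edge (8, 14)→(6, 4): d=(-2,-10) inclusive
    (3,2)@(7, 5): e=[4,60,8] → #
    (4,2)@(9, 5): e=[-4,48,28] → ·
    (3,3)@(7, 7): e=[20,48,4] → #
    (4,3)@(9, 7): e=[12,36,24] → #
    (5,3)@(11, 7): e=[4,24,44] → #
    (6,3)@(13, 7): e=[-4,12,64] → ·
    (3,4)@(7, 9): e=[36,36,0] → #  [on edge]
    (6,4)@(13, 9): e=[12,0,60] → #  [on edge]
    (3,5)@(7, 11): e=[52,24,-4] → ·
    (4,5)@(9, 11): e=[44,12,16] → #
    (5,5)@(11, 11): e=[36,0,36] → #  [on edge]
    (6,5)@(13, 11): e=[28,-12,56] → ·
    (4,6)@(9, 13): e=[60,0,12] → #  [on edge]
    (3,7)@(7, 15): e=[84,0,-12] → ·  [on edge]
    (2,8)@(5, 17): e=[108,0,-36] → ·  [on edge]
    (1,9)@(3, 19): e=[132,0,-60] → ·  [on edge]
    (4,9)@(9, 19): e=[108,-36,0] → ·  [on edge]
  covered (11 px):
    · · · · · · ·
    · · · · · · ·
    · · · # · · ·
    · · · # # # ·
    · · · # # # #
    · · · · # # ·
    · · · · # · ·
    · · · · · · ·
    · · · · · · ·
    · · · · · · ·
T3:
  2·area = 52  (B↔C swapped to make it positive)
  edge (8, 9)→(10, 16): d=(2,7) inclusive
  edge (10, 16)→(2, 14): d=(-8,-2) inclusive
  edge (2, 14)→(8, 9): d=(6,-5) inclusive
    (3,5)@(7, 11): e=[11,34,7] → #
    (4,5)@(9, 11): e=[-3,38,17] → ·
    (2,6)@(5, 13): e=[29,14,9] → #
    (4,6)@(9, 13): e=[1,22,29] → #
    (5,6)@(11, 13): e=[-13,26,39] → ·
    (2,7)@(5, 15): e=[33,-2,21] → ·
    (3,7)@(7, 15): e=[19,2,31] → #
    (5,7)@(11, 15): e=[-9,10,51] → ·
    (3,8)@(7, 17): e=[23,-14,43] → ·
    (4,8)@(9, 17): e=[9,-10,53] → ·
  covered (6 px):
    · · · · · · ·
    · · · · · · ·
    · · · · · · ·
    · · · · · · ·
    · · · · · · ·
    · · · # · · ·
    · · # # # · ·
    · · · # # · ·
    · · · · · · ·
    · · · · · · ·
T4:
  2·area = 54  (B↔C swapped to make it positive)
  edge (14, 0)→(12, 5): d=(-2,5) inclusive
  edge (12, 5)→(0, 8): d=(-12,3) inclusive
  edge (0, 8)→(14, 0): d=(14,-8) inclusive
    (6,0)@(13, 1): e=[3,45,6] → #
    (4,1)@(9, 3): e=[19,33,2] → #
    (5,1)@(11, 3): e=[9,27,18] → #
    (6,1)@(13, 3): e=[-1,21,34] → ·
    (3,2)@(7, 5): e=[25,15,14] → #
    (6,2)@(13, 5): e=[-5,-3,62] → ·
    (1,3)@(3, 7): e=[41,3,10] → #
    (2,3)@(5, 7): e=[31,-3,26] → ·
    (3,3)@(7, 7): e=[21,-9,42] → ·
    (4,3)@(9, 7): e=[11,-15,58] → ·
    (5,3)@(11, 7): e=[1,-21,74] → ·
    (1,4)@(3, 9): e=[37,-21,38] → ·
  covered (7 px):
    · · · · · · #
    · · · · # # ·
    · · · # # # ·
    · # · · · · ·
    · · · · · · ·
    · · · · · · ·
    · · · · · · ·
    · · · · · · ·
    · · · · · · ·
    · · · · · · ·

Final: [[5,1],[4,2],[5,2],[3,3],[4,3],[3,4],[4,4],[3,5],[4,5]]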